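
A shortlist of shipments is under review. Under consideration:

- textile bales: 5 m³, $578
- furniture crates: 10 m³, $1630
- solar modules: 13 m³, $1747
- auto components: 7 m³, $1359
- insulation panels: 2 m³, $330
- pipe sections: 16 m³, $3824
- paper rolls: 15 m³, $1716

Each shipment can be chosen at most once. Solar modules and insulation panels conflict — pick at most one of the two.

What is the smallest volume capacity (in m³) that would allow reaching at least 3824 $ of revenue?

Need the lightest bundle worth ≥ 3824.
pipe sections: 3824 revenue at 16 m³.
Any bundle with less than 16 m³ falls short of 3824.

16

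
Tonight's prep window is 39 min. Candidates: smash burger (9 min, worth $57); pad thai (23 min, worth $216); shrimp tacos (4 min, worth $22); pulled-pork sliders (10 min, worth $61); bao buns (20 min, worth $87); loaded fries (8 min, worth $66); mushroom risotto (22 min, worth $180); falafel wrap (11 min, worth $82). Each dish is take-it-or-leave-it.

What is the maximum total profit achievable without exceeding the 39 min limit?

320

By profit per min: pad thai 9.39, loaded fries 8.25, mushroom risotto 8.18 lead.
Filling by ratio: pad thai + shrimp tacos + loaded fries for 304, with 4 min left unused.
Replace loaded fries with falafel wrap: the trade gains 16 net, giving 320 at 38 min.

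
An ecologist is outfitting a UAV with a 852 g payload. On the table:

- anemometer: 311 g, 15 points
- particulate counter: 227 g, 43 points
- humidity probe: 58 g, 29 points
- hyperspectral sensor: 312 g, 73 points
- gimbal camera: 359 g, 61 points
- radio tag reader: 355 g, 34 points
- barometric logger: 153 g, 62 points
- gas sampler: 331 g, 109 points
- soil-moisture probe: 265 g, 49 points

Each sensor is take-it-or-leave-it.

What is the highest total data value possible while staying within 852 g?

249

Density check — humidity probe 0.50, barometric logger 0.41, gas sampler 0.33, hyperspectral sensor 0.23 are the best per g.
A density-first pass picks particulate counter + humidity probe + barometric logger + gas sampler — 243 at 769 g.
Dropping particulate counter frees 227 g; slotting in soil-moisture probe (265 g) lifts the total to 249 at 807 g.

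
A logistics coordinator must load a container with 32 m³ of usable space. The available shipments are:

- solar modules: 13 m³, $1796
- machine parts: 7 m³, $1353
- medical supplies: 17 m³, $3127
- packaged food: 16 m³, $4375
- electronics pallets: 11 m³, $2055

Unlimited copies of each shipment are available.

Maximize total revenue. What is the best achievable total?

Density check — packaged food 273.44, machine parts 193.29, electronics pallets 186.82, medical supplies 183.94 are the best per m³.
Taking 2×packaged food: 32 m³ used, 8750 in revenue.

8750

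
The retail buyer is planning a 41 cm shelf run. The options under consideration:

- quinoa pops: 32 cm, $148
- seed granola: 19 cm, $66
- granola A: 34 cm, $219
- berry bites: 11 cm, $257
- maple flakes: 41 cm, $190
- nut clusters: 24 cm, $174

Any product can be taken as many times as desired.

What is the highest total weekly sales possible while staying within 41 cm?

771

3×berry bites uses 33 of the 41 cm and totals 771.
That's the maximum — no swap from here does better than 771.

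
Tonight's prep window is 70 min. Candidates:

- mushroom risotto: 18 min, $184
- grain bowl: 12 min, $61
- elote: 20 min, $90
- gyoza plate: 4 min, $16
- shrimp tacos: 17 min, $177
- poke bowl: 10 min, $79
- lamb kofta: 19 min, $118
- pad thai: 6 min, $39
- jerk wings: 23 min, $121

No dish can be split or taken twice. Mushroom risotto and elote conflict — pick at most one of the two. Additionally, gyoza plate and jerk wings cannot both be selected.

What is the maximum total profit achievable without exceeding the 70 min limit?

597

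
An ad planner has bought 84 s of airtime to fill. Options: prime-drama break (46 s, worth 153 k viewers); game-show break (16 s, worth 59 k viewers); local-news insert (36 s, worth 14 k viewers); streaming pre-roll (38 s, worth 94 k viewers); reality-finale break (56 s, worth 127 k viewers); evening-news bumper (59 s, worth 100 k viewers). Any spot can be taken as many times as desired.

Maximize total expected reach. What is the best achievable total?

The ratio ordering already packs tightly: 5×game-show break, 80 s, 295.
Nothing else within 84 s beats 295.

295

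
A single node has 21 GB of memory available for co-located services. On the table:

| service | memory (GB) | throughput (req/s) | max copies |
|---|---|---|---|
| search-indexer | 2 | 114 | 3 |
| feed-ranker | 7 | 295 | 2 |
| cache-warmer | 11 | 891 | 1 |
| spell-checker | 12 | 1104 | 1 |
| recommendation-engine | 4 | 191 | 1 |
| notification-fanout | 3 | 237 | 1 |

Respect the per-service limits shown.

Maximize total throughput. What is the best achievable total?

Best packing: 3×search-indexer + spell-checker + notification-fanout — 21 GB, 1683 total.

1683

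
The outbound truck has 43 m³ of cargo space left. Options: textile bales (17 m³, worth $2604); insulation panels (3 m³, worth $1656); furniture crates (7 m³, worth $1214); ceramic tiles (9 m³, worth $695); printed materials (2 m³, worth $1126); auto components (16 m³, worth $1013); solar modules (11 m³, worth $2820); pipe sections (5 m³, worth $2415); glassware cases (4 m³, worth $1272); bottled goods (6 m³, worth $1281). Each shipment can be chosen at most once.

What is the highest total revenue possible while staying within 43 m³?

A density-first pass picks insulation panels + furniture crates + printed materials + solar modules + pipe sections + glassware cases + bottled goods — 11784 at 38 m³.
Replace furniture crates and bottled goods with textile bales: the trade gains 109 net, giving 11893 at 42 m³.

11893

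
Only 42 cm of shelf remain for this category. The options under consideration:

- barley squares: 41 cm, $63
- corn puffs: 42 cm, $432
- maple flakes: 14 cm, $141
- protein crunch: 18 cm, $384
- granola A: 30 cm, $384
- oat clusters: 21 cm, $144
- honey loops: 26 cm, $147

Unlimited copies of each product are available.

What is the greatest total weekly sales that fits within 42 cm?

Taking 2×protein crunch: 36 cm used, 768 in weekly sales.
No other feasible combination exceeds 768.

768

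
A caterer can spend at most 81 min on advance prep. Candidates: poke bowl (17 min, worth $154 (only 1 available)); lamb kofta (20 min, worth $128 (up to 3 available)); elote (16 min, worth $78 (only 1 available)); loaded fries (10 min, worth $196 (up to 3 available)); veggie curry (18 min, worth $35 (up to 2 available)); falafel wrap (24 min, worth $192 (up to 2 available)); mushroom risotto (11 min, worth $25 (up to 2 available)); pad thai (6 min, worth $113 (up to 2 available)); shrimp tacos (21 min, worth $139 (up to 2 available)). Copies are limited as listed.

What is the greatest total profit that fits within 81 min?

1107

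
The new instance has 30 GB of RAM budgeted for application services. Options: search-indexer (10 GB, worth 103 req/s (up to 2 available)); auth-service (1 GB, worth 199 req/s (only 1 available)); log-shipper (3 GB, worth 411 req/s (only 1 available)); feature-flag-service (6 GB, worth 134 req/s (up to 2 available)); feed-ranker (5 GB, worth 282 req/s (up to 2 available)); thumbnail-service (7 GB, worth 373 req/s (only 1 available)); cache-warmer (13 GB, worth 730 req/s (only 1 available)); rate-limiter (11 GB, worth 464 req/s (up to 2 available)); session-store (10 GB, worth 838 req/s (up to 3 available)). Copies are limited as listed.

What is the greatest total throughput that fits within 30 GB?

By throughput per GB: auth-service 199.00, log-shipper 137.00, session-store 83.80, feed-ranker 56.40 lead.
Best packing: auth-service + log-shipper + feed-ranker + 2×session-store — 29 GB, 2568 total.
That's the maximum — no swap from here does better than 2568.

2568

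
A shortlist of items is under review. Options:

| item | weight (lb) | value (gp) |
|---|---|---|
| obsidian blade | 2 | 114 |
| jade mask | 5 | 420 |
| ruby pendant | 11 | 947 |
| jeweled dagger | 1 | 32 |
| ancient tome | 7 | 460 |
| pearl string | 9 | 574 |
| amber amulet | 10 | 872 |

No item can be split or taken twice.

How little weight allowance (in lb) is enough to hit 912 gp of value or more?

11

Need the lightest bundle worth ≥ 912.
ruby pendant reaches 947 using 11 lb.
No combination under 11 lb hits 912.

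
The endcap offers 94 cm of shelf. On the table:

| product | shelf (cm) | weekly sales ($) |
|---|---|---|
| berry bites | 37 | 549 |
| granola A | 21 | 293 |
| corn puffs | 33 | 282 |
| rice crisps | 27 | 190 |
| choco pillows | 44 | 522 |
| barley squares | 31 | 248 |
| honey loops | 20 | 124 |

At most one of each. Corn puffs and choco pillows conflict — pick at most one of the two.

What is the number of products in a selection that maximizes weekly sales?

3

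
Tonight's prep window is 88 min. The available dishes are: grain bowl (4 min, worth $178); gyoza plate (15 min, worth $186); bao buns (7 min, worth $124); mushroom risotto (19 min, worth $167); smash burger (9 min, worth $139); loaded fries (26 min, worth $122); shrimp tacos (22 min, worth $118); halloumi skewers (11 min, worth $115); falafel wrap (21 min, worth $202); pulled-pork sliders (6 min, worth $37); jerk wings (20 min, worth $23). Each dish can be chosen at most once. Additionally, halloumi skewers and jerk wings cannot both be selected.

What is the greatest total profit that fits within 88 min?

The ratio ordering already packs tightly: grain bowl + gyoza plate + bao buns + mushroom risotto + smash burger + halloumi skewers + falafel wrap, 86 min, 1111.
Nothing else feasible within 88 min beats 1111.

1111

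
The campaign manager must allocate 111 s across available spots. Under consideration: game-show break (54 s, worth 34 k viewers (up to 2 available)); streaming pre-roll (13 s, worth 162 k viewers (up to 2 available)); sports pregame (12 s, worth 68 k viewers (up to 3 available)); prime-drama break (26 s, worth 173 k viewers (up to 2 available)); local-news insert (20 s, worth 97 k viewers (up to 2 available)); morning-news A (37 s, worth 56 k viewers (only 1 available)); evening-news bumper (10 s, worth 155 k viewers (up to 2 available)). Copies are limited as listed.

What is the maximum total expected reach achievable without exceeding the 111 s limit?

The ratio ordering already packs tightly: 2×streaming pre-roll + sports pregame + 2×prime-drama break + 2×evening-news bumper, 110 s, 1048.
Every other selection either busts 111 s or exceeds an availability limit or fails to beat 1048.

1048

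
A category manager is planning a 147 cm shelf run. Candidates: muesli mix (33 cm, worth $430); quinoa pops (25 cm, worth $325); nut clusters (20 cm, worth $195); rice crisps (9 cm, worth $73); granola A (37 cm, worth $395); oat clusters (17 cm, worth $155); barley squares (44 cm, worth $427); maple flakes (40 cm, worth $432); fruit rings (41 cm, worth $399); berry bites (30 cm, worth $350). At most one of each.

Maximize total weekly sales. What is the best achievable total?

1695

A density-first pass picks muesli mix + quinoa pops + oat clusters + maple flakes + berry bites — 1692 at 145 cm.
The 57 cm tied up in oat clusters and maple flakes is better spent on nut clusters + granola A — total rises to 1695 (145 cm).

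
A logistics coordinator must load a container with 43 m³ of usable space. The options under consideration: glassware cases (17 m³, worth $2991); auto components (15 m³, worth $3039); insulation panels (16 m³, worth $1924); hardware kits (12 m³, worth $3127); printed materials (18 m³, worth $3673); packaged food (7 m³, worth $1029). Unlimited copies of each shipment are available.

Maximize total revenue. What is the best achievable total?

10410

3×hardware kits + packaged food uses 43 of the 43 m³ and totals 10410.
No other feasible combination exceeds 10410.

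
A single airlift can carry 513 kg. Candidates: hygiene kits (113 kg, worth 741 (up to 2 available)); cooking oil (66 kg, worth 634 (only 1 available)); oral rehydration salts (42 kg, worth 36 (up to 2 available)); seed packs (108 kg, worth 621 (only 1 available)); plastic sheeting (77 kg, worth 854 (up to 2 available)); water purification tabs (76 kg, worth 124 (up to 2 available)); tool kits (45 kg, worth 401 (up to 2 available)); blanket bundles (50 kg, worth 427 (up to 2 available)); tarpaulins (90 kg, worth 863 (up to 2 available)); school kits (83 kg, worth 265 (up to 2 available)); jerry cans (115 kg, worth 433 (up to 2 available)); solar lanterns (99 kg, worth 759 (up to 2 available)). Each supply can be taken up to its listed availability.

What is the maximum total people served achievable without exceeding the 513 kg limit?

4922

Taking the top-ratio supplies first gives cooking oil + 2×plastic sheeting + 2×tool kits + 2×tarpaulins for 4870 (490 kg).
The 90 kg tied up in 2×tool kits is better spent on 2×blanket bundles — total rises to 4922 (500 kg).
The spare 13 kg is too small for any remaining supply, and no exchange beats 4922.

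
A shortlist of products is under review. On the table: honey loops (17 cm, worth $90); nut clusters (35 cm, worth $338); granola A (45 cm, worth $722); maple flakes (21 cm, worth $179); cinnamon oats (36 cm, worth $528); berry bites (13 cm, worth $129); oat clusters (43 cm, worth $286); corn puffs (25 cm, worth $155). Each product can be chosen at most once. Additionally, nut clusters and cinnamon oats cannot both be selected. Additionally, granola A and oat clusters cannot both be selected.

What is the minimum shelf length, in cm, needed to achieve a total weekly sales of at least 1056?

80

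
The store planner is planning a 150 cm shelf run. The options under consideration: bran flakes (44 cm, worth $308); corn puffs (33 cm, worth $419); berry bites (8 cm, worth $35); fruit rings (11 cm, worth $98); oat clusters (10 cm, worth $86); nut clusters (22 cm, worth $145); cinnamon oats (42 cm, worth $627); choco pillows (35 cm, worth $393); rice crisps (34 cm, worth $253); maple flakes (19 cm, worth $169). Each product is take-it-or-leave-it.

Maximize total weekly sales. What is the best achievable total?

The ratio ordering already packs tightly: corn puffs + fruit rings + oat clusters + cinnamon oats + choco pillows + maple flakes, 150 cm, 1792.
Runner-up corn puffs + berry bites + fruit rings + cinnamon oats + choco pillows + maple flakes tops out at 1741.

1792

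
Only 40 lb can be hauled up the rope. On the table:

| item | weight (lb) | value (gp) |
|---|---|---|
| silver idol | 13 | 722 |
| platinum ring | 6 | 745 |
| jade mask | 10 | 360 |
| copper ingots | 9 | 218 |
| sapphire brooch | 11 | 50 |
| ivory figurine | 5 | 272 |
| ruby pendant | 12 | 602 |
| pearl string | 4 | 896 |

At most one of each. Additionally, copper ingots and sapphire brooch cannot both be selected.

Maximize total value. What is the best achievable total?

3237

Best packing: silver idol + platinum ring + ivory figurine + ruby pendant + pearl string — 40 lb, 3237 total.
Nothing else feasible within 40 lb beats 3237.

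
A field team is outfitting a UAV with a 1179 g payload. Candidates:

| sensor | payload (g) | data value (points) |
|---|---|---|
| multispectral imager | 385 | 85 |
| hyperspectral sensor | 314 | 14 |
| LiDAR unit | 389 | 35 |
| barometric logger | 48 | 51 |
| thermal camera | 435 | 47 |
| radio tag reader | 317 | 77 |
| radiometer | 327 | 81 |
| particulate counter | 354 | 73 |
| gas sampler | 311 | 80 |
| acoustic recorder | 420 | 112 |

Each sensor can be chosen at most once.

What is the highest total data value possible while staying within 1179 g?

Taking the top-ratio sensors first gives barometric logger + radiometer + gas sampler + acoustic recorder for 324 (1106 g).
Replace radiometer with multispectral imager: the trade gains 4 net, giving 328 at 1164 g.
Every other selection either busts 1179 g or fails to beat 328.

328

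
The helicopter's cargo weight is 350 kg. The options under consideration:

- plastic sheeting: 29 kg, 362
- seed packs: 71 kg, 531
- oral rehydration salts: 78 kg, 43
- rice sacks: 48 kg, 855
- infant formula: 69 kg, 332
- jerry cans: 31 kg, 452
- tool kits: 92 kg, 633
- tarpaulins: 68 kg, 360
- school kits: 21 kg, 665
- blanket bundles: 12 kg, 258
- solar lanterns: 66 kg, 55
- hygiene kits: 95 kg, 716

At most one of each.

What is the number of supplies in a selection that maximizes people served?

7

Optimal total is 3941.
plastic sheeting + rice sacks + jerry cans + tool kits + school kits + blanket bundles + hygiene kits hits 3941 at 328 kg.
Every optimal selection uses 7 supplies.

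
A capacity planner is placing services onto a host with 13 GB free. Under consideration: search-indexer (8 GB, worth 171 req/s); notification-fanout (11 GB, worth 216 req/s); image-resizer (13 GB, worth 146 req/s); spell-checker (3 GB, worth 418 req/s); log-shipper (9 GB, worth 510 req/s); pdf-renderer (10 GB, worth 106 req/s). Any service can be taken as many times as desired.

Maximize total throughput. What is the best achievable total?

1672

The ratio ordering already packs tightly: 4×spell-checker, 12 GB, 1672.
Every other selection either busts 13 GB or fails to beat 1672.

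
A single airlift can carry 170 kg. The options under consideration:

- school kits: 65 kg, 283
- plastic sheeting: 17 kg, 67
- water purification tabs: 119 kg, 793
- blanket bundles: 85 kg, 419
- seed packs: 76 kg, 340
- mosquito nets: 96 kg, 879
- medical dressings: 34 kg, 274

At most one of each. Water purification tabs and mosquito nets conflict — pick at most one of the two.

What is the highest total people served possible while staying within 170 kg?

Density check — mosquito nets 9.16, medical dressings 8.06, water purification tabs 6.66, blanket bundles 4.93 are the best per kg.
The ratio ordering already packs tightly: plastic sheeting + mosquito nets + medical dressings, 147 kg, 1220.
Next best is school kits + mosquito nets at 1162 (161 kg) — short by 58.

1220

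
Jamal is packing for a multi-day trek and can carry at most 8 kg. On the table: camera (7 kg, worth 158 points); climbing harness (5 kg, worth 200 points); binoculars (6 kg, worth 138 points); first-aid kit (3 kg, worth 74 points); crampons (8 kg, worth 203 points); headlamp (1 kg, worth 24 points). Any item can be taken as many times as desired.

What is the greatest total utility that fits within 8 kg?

274

Climbing harness + first-aid kit uses 8 of the 8 kg and totals 274.
That's the maximum — no swap from here does better than 274.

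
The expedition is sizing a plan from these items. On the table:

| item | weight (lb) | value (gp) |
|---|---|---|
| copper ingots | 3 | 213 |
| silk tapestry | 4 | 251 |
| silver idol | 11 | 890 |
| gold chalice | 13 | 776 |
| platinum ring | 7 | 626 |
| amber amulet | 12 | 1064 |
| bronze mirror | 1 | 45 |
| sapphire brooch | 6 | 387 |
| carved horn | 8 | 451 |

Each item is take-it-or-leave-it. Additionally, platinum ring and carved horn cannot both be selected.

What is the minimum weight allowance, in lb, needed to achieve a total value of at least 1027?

Look for the lowest-weight combination reaching 1027.
Taking amber amulet gives 1064 (≥ 1027) for 12 lb.
Any bundle with less than 12 lb falls short of 1027.

12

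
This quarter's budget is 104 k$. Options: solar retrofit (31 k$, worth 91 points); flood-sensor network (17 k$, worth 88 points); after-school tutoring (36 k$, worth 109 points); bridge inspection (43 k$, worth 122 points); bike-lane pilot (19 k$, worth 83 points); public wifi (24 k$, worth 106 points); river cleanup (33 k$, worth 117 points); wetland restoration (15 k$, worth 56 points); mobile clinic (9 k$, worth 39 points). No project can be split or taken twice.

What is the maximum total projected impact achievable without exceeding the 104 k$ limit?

433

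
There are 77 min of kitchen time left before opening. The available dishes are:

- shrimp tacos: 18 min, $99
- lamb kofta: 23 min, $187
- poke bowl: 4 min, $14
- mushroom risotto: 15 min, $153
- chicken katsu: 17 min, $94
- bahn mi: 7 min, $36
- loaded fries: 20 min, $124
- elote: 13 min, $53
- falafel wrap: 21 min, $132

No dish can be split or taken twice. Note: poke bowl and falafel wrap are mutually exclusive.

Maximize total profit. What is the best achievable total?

571

Density check — mushroom risotto 10.20, lamb kofta 8.13, falafel wrap 6.29 are the best per min.
A density-first pass picks lamb kofta + mushroom risotto + chicken katsu + falafel wrap — 566 at 76 min.
The 17 min tied up in chicken katsu is better spent on shrimp tacos — total rises to 571 (77 min).
That's the maximum — no feasible swap from here does better than 571.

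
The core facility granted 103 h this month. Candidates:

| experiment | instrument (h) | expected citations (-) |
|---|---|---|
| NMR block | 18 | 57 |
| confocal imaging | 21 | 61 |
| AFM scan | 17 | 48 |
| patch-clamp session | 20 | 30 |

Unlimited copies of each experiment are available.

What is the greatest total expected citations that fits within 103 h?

301

Taking the top-ratio experiments first gives 5×NMR block for 285 (90 h).
The 72 h tied up in 4×NMR block is better spent on 4×confocal imaging — total rises to 301 (102 h).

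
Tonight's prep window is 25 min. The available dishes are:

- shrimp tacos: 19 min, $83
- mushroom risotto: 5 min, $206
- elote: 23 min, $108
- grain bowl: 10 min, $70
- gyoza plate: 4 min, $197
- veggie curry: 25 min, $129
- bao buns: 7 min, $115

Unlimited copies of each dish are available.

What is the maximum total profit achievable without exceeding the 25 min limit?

Ranking by ratio (profit/min): gyoza plate 49.25, mushroom risotto 41.20, bao buns 16.43.
Taking the top-ratio dishes first gives 6×gyoza plate for 1182 (24 min).
Replace gyoza plate with mushroom risotto: the trade gains 9 net, giving 1191 at 25 min.

1191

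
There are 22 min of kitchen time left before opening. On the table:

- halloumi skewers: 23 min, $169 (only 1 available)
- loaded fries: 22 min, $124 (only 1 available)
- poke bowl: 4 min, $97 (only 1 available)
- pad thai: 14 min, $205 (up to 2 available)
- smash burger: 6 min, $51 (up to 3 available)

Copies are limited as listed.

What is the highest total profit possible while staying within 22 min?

Best packing: poke bowl + pad thai — 18 min, 302 total.
No other feasible combination exceeds 302.

302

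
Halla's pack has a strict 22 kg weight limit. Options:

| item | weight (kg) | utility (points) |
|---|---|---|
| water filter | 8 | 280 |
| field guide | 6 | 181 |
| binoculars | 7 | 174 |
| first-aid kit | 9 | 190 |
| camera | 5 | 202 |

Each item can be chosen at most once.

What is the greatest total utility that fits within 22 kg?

Ranking by ratio (utility/kg): camera 40.40, water filter 35.00, field guide 30.17.
Taking the top-ratio items first gives water filter + field guide + camera for 663 (19 kg).
Replace field guide with first-aid kit: the trade gains 9 net, giving 672 at 22 kg.

672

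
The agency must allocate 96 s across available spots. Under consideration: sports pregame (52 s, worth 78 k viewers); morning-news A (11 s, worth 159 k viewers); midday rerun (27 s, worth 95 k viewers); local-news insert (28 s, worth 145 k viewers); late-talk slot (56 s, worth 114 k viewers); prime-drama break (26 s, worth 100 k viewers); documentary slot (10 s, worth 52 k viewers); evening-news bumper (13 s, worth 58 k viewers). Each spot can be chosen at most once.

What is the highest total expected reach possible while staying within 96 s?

Taking morning-news A + local-news insert + prime-drama break + documentary slot + evening-news bumper: 88 s used, 514 in expected reach.
Runner-up morning-news A + midday rerun + local-news insert + documentary slot + evening-news bumper tops out at 509.

514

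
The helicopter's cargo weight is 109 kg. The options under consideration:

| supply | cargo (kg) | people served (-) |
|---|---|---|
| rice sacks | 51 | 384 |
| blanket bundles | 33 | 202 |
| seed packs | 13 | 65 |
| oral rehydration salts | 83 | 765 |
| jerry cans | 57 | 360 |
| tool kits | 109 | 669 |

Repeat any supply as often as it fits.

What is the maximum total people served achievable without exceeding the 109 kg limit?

By people served per kg: oral rehydration salts 9.22, rice sacks 7.53, jerry cans 6.32, tool kits 6.14 lead.
Taking 2×seed packs + oral rehydration salts: 109 kg used, 895 in people served.

895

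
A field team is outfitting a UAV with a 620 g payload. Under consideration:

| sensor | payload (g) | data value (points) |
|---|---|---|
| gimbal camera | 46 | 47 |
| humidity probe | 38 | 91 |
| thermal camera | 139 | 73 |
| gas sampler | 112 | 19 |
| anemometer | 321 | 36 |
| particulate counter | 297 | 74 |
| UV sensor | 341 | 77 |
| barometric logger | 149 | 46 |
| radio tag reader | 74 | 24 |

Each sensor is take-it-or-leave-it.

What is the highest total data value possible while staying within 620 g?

309

A density-first pass picks gimbal camera + humidity probe + thermal camera + gas sampler + barometric logger + radio tag reader — 300 at 558 g.
Replace gas sampler and barometric logger with particulate counter: the trade gains 9 net, giving 309 at 594 g.
No other feasible combination exceeds 309.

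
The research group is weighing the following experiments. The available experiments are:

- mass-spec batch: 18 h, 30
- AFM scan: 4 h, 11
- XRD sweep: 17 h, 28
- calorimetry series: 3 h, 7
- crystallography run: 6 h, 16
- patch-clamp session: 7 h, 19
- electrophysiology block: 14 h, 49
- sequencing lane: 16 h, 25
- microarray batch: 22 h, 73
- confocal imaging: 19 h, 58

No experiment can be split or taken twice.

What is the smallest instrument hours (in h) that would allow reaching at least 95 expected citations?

31

Look for the lowest-instrument combination reaching 95.
Taking AFM scan + crystallography run + patch-clamp session + electrophysiology block gives 95 (≥ 95) for 31 h.
No combination under 31 h hits 95.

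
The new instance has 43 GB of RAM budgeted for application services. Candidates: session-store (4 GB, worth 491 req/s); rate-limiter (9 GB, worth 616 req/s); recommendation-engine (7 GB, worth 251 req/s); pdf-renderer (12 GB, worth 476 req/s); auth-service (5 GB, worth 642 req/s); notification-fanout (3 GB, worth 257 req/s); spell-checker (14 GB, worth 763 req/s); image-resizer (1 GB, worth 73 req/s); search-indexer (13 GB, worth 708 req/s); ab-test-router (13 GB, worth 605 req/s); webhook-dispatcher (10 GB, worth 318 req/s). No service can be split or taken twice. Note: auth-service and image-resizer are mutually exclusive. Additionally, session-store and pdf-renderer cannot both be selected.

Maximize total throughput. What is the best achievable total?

3020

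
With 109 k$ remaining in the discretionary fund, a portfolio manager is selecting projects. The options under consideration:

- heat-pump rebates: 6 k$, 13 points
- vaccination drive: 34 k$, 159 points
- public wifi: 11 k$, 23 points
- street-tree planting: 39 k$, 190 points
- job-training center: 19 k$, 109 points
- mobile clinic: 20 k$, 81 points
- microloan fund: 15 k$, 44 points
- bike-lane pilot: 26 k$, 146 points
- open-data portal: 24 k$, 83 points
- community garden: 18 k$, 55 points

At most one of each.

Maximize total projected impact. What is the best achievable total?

528

Density check — job-training center 5.74, bike-lane pilot 5.62, street-tree planting 4.87, vaccination drive 4.68 are the best per k$.
Filling by ratio: street-tree planting + job-training center + mobile clinic + bike-lane pilot for 526, with 5 k$ left unused.
The 20 k$ tied up in mobile clinic is better spent on open-data portal — total rises to 528 (108 k$).
Runner-up street-tree planting + job-training center + mobile clinic + bike-lane pilot tops out at 526.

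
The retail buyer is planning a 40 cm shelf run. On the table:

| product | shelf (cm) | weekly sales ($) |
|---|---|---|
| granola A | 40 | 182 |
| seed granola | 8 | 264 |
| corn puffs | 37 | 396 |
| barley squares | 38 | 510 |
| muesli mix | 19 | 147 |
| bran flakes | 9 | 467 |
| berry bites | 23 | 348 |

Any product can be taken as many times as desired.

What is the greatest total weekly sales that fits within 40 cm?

1868

By weekly sales per cm: bran flakes 51.89, seed granola 33.00, berry bites 15.13, barley squares 13.42 lead.
The ratio ordering already packs tightly: 4×bran flakes, 36 cm, 1868.
No other feasible combination exceeds 1868.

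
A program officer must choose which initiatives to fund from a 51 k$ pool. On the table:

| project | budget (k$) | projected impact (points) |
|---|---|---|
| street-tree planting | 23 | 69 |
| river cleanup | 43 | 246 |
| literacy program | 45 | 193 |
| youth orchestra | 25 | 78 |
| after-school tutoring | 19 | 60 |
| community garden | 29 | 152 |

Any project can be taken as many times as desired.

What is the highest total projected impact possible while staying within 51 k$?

Best packing: river cleanup — 43 k$, 246 total.
Nothing else within 51 k$ beats 246.

246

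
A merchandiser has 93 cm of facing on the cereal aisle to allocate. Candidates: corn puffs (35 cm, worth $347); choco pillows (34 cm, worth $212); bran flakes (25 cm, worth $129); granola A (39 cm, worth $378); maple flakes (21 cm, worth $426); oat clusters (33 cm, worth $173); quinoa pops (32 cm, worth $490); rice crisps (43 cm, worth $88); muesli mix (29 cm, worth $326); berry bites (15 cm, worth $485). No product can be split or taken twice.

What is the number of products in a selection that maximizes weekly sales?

Best achievable weekly sales is 1530.
For example bran flakes + maple flakes + quinoa pops + berry bites achieves it, using 93 cm.
All optima have 4 products.

4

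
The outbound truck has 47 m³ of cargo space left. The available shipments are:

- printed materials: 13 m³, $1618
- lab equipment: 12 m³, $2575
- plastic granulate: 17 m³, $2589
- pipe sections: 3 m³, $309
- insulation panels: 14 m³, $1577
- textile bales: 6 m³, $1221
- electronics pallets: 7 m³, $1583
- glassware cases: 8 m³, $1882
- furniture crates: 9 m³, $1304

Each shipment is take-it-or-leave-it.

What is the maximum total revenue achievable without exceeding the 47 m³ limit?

8938

By revenue per m³: glassware cases 235.25, electronics pallets 226.14, lab equipment 214.58, textile bales 203.50 lead.
Taking the top-ratio shipments first gives lab equipment + pipe sections + textile bales + electronics pallets + glassware cases + furniture crates for 8874 (45 m³).
Replace textile bales and furniture crates with plastic granulate: the trade gains 64 net, giving 8938 at 47 m³.
Runner-up printed materials + lab equipment + textile bales + electronics pallets + glassware cases tops out at 8879.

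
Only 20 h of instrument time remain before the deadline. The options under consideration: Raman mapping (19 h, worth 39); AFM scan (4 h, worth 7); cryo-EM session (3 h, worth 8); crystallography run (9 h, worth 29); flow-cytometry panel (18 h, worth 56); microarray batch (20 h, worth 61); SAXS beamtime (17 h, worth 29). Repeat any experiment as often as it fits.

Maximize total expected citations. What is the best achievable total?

61

By expected citations per h: crystallography run 3.22, flow-cytometry panel 3.11, microarray batch 3.05 lead.
A density-first pass picks 2×crystallography run — 58 at 18 h.
The 18 h tied up in 2×crystallography run is better spent on microarray batch — total rises to 61 (20 h).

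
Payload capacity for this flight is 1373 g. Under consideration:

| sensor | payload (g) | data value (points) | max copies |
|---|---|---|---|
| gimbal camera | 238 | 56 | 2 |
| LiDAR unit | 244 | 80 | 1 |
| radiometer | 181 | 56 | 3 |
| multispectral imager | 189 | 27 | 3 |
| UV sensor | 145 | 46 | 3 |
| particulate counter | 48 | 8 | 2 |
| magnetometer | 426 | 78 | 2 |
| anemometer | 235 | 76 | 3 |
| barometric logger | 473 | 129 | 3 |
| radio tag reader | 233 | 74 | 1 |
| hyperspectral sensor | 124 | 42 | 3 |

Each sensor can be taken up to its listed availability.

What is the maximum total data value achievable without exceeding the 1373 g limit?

By data value per g: hyperspectral sensor 0.34, LiDAR unit 0.33, anemometer 0.32, radio tag reader 0.32 lead.
A density-first pass picks LiDAR unit + particulate counter + 3×anemometer + 3×hyperspectral sensor — 442 at 1369 g.
Replace LiDAR unit and particulate counter with 2×UV sensor: the trade gains 4 net, giving 446 at 1367 g.

446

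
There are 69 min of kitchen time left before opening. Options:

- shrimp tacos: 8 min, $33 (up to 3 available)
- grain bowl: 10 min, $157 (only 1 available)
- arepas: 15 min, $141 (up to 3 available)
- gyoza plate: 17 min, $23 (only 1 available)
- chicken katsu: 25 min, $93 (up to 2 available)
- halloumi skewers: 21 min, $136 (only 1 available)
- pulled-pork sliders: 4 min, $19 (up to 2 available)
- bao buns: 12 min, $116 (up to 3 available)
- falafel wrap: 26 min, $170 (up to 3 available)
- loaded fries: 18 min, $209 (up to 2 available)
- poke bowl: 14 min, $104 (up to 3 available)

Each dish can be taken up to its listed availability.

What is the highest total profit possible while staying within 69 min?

Taking the top-ratio dishes first gives grain bowl + 2×pulled-pork sliders + bao buns + 2×loaded fries for 729 (66 min).
Replace bao buns with arepas: the trade gains 25 net, giving 754 at 69 min.
No other feasible combination exceeds 754.

754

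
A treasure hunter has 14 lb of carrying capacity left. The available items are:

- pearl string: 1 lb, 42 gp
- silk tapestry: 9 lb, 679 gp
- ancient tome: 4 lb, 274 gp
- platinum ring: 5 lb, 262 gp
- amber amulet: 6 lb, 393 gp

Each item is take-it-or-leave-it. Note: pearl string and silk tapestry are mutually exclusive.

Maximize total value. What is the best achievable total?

953

Best packing: silk tapestry + ancient tome — 13 lb, 953 total.
The closest alternative, silk tapestry + platinum ring, reaches only 941.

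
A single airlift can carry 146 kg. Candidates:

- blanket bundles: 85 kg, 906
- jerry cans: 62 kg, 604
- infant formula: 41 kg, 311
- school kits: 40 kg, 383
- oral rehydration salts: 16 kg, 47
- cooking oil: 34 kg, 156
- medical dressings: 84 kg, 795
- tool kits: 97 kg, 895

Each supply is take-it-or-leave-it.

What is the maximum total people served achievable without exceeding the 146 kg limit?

Greedy by ratio would take blanket bundles + school kits + oral rehydration salts: 141 kg used, total 1336.
Reworking the packing: jerry cans + medical dressings uses 146 kg and improves the total to 1399.
Runner-up blanket bundles + school kits + oral rehydration salts tops out at 1336.

1399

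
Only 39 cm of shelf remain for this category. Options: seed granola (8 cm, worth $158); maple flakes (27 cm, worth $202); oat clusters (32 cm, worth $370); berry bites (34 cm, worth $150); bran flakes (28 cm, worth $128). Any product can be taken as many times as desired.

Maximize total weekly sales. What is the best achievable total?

632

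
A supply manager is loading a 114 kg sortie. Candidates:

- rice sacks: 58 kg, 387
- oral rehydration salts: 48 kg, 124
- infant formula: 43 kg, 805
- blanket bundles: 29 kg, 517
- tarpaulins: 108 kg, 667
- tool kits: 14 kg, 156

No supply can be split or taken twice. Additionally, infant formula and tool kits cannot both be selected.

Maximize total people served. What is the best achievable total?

Density check — infant formula 18.72, blanket bundles 17.83, tool kits 11.14, rice sacks 6.67 are the best per kg.
Best packing: infant formula + blanket bundles — 72 kg, 1322 total.
That's the maximum — no feasible swap from here does better than 1322.

1322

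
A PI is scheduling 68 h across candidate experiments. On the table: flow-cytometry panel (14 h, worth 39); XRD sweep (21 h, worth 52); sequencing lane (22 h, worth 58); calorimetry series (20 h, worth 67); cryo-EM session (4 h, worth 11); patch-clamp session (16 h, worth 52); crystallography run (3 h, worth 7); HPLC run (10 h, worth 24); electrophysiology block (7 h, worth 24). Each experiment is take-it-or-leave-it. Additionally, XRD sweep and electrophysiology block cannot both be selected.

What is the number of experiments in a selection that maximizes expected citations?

Best achievable expected citations is 208.
sequencing lane + calorimetry series + patch-clamp session + crystallography run + electrophysiology block hits 208 at 68 h.
Any selection reaching 208 contains exactly 5 experiments.

5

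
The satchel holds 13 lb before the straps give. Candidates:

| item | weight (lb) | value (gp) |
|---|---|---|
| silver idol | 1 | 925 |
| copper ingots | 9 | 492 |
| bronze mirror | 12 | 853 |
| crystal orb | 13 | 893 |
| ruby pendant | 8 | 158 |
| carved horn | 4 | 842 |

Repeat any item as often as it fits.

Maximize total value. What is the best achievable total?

The ratio ordering already packs tightly: 13×silver idol, 13 lb, 12025.
No other feasible combination exceeds 12025.

12025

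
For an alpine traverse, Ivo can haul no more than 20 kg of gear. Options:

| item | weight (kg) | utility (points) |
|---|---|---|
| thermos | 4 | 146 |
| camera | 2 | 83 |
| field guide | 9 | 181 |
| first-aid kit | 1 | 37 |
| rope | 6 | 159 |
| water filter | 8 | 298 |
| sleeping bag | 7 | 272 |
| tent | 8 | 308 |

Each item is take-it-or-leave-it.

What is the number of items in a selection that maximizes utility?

4

The maximum utility within 20 kg is 763.
For example thermos + first-aid kit + sleeping bag + tent achieves it, using 20 kg.
Every optimal selection uses 4 items.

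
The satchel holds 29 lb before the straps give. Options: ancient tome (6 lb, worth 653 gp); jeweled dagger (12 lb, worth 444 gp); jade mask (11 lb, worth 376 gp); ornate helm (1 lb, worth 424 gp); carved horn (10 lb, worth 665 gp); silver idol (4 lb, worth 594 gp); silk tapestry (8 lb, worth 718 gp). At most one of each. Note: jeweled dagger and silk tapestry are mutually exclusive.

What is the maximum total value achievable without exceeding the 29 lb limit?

The ratio ordering already packs tightly: ancient tome + ornate helm + carved horn + silver idol + silk tapestry, 29 lb, 3054.

3054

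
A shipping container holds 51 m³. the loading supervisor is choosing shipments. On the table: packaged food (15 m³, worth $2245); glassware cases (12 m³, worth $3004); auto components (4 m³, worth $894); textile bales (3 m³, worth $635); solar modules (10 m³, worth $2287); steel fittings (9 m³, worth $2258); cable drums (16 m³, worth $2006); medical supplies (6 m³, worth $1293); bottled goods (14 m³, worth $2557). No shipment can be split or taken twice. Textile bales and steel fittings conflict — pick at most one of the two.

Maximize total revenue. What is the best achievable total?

11399

Glassware cases + solar modules + steel fittings + medical supplies + bottled goods uses 51 of the 51 m³ and totals 11399.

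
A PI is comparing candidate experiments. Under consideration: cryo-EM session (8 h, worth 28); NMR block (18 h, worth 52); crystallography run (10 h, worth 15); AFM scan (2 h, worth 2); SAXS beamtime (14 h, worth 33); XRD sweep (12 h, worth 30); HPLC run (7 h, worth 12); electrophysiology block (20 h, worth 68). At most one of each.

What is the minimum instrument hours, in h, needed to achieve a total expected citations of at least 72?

26

Look for the lowest-instrument combination reaching 72.
Taking cryo-EM session + NMR block gives 80 (≥ 72) for 26 h.
Any bundle with less than 26 h falls short of 72.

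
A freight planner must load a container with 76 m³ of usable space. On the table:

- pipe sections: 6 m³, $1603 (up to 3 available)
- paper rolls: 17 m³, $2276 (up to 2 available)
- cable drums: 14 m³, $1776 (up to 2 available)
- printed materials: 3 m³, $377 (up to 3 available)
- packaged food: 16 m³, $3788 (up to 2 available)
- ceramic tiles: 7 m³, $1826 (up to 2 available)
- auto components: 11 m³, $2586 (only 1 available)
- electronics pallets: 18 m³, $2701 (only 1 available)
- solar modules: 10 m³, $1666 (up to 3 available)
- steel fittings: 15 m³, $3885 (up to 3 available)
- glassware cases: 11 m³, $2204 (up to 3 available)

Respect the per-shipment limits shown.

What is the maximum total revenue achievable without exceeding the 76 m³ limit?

Greedy by ratio would take 3×pipe sections + printed materials + 2×ceramic tiles + auto components + 2×steel fittings: 76 m³ used, total 19194.
The 15 m³ tied up in 2×pipe sections and printed materials is better spent on steel fittings — total rises to 19496 (76 m³).
That's the maximum — no swap from here does better than 19496.

19496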